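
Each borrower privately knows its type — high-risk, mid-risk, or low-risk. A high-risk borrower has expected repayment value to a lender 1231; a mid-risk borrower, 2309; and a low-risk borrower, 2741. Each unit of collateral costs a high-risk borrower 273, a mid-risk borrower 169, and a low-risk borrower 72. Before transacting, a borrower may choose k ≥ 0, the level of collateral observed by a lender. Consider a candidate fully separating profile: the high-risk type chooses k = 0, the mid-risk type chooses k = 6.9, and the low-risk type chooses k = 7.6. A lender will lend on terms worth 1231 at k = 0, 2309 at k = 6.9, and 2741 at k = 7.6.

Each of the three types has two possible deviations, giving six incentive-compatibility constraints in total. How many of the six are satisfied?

4

Low-risk (own payoff 2741 − 72×7.6 = 2193.8): to k=0 gives 1231 → no gain ✓; to k=6.9 gives 2309 − 72×6.9 = 1812.2 → no gain ✓.
High-risk (own payoff 1231): to k=6.9 gives 2309 − 273×6.9 = 425.3 → no gain ✓; to k=7.6 gives 2741 − 273×7.6 = 666.2 → no gain ✓.
Mid-risk (own payoff 2309 − 169×6.9 = 1142.9): to k=0 gives 1231 → profitable ✗; to k=7.6 gives 2741 − 169×7.6 = 1456.6 → profitable ✗.
4 of the 6 constraints hold; not an equilibrium.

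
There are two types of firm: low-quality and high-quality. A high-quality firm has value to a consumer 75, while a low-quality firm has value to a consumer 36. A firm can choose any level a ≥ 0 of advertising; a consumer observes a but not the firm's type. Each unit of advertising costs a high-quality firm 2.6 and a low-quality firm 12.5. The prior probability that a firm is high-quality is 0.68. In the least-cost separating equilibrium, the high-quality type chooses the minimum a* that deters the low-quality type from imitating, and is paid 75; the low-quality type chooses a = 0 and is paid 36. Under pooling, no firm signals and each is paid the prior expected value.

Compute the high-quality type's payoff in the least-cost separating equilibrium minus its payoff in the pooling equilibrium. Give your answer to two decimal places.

Least-cost separating signal: a* solves 36 = 75 − 12.5·a*, so a* = (75 − 36)/12.5 = 3.12.
High-quality type's separating payoff: 75 − 2.6 × a* = 75 − 2.6 × (75 − 36)/12.5 = 75 − 101.4/12.5 = 66.888.
Pooling payoff: 0.68 × 75 + 0.32 × 36 = 62.52.
Difference: 66.888 − 62.52 = 4.368, i.e. 4.37 to two decimal places.
The high-quality type prefers to separate.

4.37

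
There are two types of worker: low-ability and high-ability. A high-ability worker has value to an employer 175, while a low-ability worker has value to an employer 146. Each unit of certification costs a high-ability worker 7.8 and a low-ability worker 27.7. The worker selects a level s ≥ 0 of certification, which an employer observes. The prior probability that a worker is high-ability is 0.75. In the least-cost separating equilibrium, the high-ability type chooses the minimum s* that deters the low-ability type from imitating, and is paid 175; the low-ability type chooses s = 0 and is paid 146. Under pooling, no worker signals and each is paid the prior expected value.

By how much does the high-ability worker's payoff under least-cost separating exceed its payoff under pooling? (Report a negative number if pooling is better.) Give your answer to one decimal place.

Least-cost separating signal: s* solves 146 = 175 − 27.7·s*, so s* = (175 − 146)/27.7 ≈ 1.0469.
High-ability type's separating payoff: 175 − 7.8 × s* = 175 − 7.8 × (175 − 146)/27.7 = 175 − 226.2/27.7 ≈ 166.834.
Pooling payoff: 0.75 × 175 + 0.25 × 146 = 167.75.
Difference: 166.834 − 167.75 = -0.916, i.e. -0.9 to one decimal place.
The high-ability type would prefer the pooling outcome.

-0.9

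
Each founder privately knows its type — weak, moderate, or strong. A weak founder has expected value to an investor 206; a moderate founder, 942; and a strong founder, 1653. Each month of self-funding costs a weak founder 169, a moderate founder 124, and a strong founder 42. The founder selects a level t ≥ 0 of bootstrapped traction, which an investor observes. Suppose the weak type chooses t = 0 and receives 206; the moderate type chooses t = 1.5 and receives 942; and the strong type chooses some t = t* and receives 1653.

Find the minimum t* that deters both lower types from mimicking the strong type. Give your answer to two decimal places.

8.56

Weak type (on-path payoff 206) won't mimic when 206 ≥ 1653 − 169·t*, i.e. t* ≥ 8.56.
Moderate type (on-path payoff 942 − 124×1.5 = 756) won't mimic when 756 ≥ 1653 − 124·t*, i.e. t* ≥ 7.23.
Both must hold, so t* = max(8.56, 7.23) = 8.56. The weak type's constraint binds.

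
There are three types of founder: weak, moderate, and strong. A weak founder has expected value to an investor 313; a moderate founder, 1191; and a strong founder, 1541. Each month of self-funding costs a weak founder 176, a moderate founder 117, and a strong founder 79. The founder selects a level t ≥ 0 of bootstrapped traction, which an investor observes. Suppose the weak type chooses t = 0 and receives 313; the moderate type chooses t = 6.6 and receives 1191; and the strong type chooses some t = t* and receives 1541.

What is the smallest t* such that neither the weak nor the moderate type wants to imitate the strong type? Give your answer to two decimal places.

Moderate type (on-path payoff 1191 − 117×6.6 = 418.8) won't mimic when 418.8 ≥ 1541 − 117·t*, i.e. t* ≥ 9.59.
Weak type (on-path payoff 313) won't mimic when 313 ≥ 1541 − 176·t*, i.e. t* ≥ 6.98.
Both must hold, so t* = max(6.98, 9.59) = 9.59. The moderate type's constraint binds.

9.59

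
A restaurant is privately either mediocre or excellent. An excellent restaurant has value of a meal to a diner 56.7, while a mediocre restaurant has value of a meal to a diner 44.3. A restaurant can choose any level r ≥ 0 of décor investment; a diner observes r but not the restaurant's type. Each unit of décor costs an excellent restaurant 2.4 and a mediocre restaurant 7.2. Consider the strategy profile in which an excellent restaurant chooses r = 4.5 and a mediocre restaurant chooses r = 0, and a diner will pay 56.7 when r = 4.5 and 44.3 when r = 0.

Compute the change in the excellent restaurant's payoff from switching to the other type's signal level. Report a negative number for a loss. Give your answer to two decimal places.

Playing r = 4.5 the excellent restaurant receives 56.7 − 2.4 × 4.5 = 45.9.
Deviating to r = 0 yields 44.3 instead.
Gain from deviating: 44.3 − 45.9 = -1.60.
The gain is negative, so the excellent type's incentive-compatibility constraint is satisfied.

-1.60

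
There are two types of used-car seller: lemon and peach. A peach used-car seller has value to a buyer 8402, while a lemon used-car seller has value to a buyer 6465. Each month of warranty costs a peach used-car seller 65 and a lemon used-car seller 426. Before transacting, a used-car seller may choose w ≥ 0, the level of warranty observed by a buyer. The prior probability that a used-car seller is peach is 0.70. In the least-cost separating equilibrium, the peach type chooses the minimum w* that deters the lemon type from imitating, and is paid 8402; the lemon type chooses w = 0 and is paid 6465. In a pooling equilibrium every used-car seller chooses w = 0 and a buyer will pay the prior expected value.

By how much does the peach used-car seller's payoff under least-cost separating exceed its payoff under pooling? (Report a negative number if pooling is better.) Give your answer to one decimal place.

285.5

Least-cost separating signal: w* solves 6465 = 8402 − 426·w*, so w* = (8402 − 6465)/426 ≈ 4.5469.
Peach type's separating payoff: 8402 − 65 × w* = 8402 − 65 × (8402 − 6465)/426 = 8402 − 125905/426 ≈ 8106.448.
Pooling payoff: 0.70 × 8402 + 0.30 × 6465 = 7820.9.
Difference: 8106.448 − 7820.9 = 285.548, i.e. 285.5 to one decimal place.
The peach type prefers to separate.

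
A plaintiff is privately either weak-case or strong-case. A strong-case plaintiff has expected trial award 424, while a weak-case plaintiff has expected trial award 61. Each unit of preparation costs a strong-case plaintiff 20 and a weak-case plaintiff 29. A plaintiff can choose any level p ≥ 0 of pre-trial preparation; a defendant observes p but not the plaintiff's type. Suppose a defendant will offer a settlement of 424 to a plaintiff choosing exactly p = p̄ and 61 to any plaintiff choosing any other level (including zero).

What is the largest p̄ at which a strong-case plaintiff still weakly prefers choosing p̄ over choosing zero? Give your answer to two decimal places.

Choosing p̄ yields the strong-case type 424 − 20·p̄; choosing zero yields 61.
The strong-case type is indifferent at 424 − 20·p̄ = 61, i.e. p̄ = (424 − 61) / 20 = 18.15.
For any p̄ above 18.15 the strong-case type would rather pool at zero, so separation collapses.

18.15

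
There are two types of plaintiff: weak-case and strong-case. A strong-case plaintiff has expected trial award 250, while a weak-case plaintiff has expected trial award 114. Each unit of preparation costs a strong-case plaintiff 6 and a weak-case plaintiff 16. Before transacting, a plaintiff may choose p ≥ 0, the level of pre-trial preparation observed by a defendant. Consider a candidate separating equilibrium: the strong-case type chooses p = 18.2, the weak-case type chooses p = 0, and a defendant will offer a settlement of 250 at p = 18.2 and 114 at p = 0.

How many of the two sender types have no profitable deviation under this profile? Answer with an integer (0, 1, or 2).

2

Weak-case type: stay at 0 → 114; mimic → 250 − 16 × 18.2 = -41.2. IC holds (114 ≥ -41.2).
Strong-case type: signal → 250 − 6 × 18.2 = 140.8; deviate to 0 → 114. IC holds (140.8 ≥ 114).
2 of 2 constraints hold, so this is a separating equilibrium.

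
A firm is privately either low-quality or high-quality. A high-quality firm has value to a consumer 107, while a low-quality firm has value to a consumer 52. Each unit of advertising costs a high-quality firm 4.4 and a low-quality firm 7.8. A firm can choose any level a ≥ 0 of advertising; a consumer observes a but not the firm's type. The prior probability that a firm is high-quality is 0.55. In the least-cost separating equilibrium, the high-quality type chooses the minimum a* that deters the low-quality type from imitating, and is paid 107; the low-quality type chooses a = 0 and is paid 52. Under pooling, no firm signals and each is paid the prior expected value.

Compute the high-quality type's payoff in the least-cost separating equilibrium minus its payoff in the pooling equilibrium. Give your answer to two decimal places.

-6.28

Least-cost separating signal: a* solves 52 = 107 − 7.8·a*, so a* = (107 − 52)/7.8 ≈ 7.0513.
High-quality type's separating payoff: 107 − 4.4 × a* = 107 − 4.4 × (107 − 52)/7.8 = 107 − 242/7.8 ≈ 75.9744.
Pooling payoff: 0.55 × 107 + 0.45 × 52 = 82.25.
Difference: 75.9744 − 82.25 = -6.2756, i.e. -6.28 to two decimal places.
The high-quality type would prefer the pooling outcome.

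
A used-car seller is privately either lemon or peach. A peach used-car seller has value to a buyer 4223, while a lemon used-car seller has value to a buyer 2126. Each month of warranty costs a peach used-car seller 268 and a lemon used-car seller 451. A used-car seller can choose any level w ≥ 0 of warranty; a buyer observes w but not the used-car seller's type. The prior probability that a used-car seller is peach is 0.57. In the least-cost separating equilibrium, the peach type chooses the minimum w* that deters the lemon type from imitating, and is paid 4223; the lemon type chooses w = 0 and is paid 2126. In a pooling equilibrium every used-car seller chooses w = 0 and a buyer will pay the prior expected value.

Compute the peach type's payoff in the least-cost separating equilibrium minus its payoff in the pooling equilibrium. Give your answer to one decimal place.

Least-cost separating signal: w* solves 2126 = 4223 − 451·w*, so w* = (4223 − 2126)/451 ≈ 4.6497.
Peach type's separating payoff: 4223 − 268 × w* = 4223 − 268 × (4223 − 2126)/451 = 4223 − 561996/451 ≈ 2976.889.
Pooling payoff: 0.57 × 4223 + 0.43 × 2126 = 3321.29.
Difference: 2976.889 − 3321.29 = -344.401, i.e. -344.4 to one decimal place.
The peach type would prefer the pooling outcome.

-344.4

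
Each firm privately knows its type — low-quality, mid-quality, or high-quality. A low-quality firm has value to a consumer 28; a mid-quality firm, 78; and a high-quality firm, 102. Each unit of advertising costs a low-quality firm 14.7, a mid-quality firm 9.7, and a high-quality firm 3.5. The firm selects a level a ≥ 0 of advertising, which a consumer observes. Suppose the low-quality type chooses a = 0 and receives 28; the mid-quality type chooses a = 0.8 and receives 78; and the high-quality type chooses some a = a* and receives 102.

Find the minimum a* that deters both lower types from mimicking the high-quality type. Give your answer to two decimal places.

Mid-quality type (on-path payoff 78 − 9.7×0.8 = 70.24) won't mimic when 70.24 ≥ 102 − 9.7·a*, i.e. a* ≥ 3.27.
Low-quality type (on-path payoff 28) won't mimic when 28 ≥ 102 − 14.7·a*, i.e. a* ≥ 5.03.
Both must hold, so a* = max(5.03, 3.27) = 5.03. The low-quality type's constraint binds.

5.03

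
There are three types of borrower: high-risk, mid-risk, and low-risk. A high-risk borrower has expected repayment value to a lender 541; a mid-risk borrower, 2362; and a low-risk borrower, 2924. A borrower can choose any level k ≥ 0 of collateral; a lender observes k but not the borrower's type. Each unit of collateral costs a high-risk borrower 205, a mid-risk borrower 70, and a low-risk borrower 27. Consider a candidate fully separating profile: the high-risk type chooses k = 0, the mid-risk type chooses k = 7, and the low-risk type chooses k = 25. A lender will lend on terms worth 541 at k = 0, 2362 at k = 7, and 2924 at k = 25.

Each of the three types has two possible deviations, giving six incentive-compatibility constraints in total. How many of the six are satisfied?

Mid-risk (own payoff 2362 − 70×7 = 1872): to k=0 gives 541 → no gain ✓; to k=25 gives 2924 − 70×25 = 1174 → no gain ✓.
High-risk (own payoff 541): to k=7 gives 2362 − 205×7 = 927 → profitable ✗; to k=25 gives 2924 − 205×25 = -2201 → no gain ✓.
Low-risk (own payoff 2924 − 27×25 = 2249): to k=0 gives 541 → no gain ✓; to k=7 gives 2362 − 27×7 = 2173 → no gain ✓.
5 of the 6 constraints hold; not an equilibrium.

5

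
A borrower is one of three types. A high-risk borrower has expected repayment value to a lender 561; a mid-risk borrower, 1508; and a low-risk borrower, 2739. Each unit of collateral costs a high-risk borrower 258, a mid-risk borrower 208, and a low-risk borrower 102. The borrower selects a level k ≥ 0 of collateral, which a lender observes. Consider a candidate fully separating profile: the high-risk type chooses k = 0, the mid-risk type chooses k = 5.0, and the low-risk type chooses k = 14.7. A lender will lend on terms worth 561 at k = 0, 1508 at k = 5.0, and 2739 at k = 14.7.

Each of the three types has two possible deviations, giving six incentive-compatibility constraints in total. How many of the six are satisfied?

5

Low-risk (own payoff 2739 − 102×14.7 = 1239.6): to k=0 gives 561 → no gain ✓; to k=5.0 gives 1508 − 102×5.0 = 998 → no gain ✓.
Mid-risk (own payoff 1508 − 208×5.0 = 468): to k=0 gives 561 → profitable ✗; to k=14.7 gives 2739 − 208×14.7 = -318.6 → no gain ✓.
High-risk (own payoff 561): to k=5.0 gives 1508 − 258×5.0 = 218 → no gain ✓; to k=14.7 gives 2739 − 258×14.7 = -1053.6 → no gain ✓.
5 of the 6 constraints hold; not an equilibrium.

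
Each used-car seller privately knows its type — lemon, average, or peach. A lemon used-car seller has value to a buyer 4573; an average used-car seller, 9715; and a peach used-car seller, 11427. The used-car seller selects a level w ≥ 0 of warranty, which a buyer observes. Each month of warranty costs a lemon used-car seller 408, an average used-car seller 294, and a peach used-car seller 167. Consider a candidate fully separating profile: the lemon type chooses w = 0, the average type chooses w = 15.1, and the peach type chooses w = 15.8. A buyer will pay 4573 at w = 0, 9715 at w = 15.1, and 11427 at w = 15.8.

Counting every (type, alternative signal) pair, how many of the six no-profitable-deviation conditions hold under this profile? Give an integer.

Peach (own payoff 11427 − 167×15.8 = 8788.4): to w=0 gives 4573 → no gain ✓; to w=15.1 gives 9715 − 167×15.1 = 7193.3 → no gain ✓.
Average (own payoff 9715 − 294×15.1 = 5275.6): to w=0 gives 4573 → no gain ✓; to w=15.8 gives 11427 − 294×15.8 = 6781.8 → profitable ✗.
Lemon (own payoff 4573): to w=15.1 gives 9715 − 408×15.1 = 3554.2 → no gain ✓; to w=15.8 gives 11427 − 408×15.8 = 4980.6 → profitable ✗.
4 of the 6 constraints hold; not an equilibrium.

4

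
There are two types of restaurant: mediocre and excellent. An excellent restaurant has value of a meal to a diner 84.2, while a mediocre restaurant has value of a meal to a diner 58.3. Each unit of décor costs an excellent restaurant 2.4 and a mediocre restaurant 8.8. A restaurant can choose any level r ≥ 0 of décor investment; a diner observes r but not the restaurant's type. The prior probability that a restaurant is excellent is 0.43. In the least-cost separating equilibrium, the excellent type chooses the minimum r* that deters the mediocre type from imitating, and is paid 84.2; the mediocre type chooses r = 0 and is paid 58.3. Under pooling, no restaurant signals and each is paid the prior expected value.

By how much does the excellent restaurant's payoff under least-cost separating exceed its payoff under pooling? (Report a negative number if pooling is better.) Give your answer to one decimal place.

7.7

Least-cost separating signal: r* solves 58.3 = 84.2 − 8.8·r*, so r* = (84.2 − 58.3)/8.8 ≈ 2.9432.
Excellent type's separating payoff: 84.2 − 2.4 × r* = 84.2 − 2.4 × (84.2 − 58.3)/8.8 = 84.2 − 62.16/8.8 ≈ 77.136.
Pooling payoff: 0.43 × 84.2 + 0.57 × 58.3 = 69.437.
Difference: 77.136 − 69.437 = 7.699, i.e. 7.7 to one decimal place.
The excellent type prefers to separate.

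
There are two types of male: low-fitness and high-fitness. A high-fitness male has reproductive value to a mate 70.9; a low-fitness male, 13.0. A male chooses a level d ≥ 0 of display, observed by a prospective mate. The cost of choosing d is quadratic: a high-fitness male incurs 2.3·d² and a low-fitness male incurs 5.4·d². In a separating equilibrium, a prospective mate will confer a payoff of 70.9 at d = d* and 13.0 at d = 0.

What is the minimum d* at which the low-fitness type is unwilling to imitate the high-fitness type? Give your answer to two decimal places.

The low-fitness type at d = 0 receives 13.0; imitating at d* yields 70.9 − 5.4·d*².
Indifference: 13.0 = 70.9 − 5.4·d*², so d*² = (70.9 − 13.0) / 5.4 ≈ 10.7222.
d* = √10.7222 ≈ 3.27.

3.27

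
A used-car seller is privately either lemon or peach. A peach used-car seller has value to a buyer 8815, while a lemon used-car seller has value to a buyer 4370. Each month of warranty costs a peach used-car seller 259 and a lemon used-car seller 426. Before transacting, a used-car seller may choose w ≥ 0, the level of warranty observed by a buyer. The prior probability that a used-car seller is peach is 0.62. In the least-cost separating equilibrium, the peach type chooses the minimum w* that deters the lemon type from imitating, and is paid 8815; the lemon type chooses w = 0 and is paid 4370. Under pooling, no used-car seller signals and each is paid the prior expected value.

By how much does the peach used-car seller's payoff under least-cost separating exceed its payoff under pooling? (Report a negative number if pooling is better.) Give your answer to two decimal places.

Least-cost separating signal: w* solves 4370 = 8815 − 426·w*, so w* = (8815 − 4370)/426 ≈ 10.4343.
Peach type's separating payoff: 8815 − 259 × w* = 8815 − 259 × (8815 − 4370)/426 = 8815 − 1151255/426 ≈ 6112.5235.
Pooling payoff: 0.62 × 8815 + 0.38 × 4370 = 7125.9.
Difference: 6112.5235 − 7125.9 = -1013.3765, i.e. -1013.38 to two decimal places.
The peach type would prefer the pooling outcome.

-1013.38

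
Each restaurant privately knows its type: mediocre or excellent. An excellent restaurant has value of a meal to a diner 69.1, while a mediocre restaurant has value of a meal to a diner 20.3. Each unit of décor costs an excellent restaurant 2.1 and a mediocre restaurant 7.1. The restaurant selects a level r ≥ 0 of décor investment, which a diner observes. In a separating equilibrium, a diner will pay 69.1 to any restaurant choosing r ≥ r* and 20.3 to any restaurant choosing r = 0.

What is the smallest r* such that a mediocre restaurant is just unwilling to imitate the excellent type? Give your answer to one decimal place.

6.9

A mediocre restaurant choosing r = 0 receives 20.3.
Imitating at r* instead would pay 69.1 at cost 7.1·r*, netting 69.1 − 7.1·r*.
Indifference: 20.3 = 69.1 − 7.1·r*, so r* = (69.1 − 20.3) / 7.1 ≈ 6.9.
At r* the mediocre type's incentive constraint just binds; the excellent type strictly prefers r* since its per-unit cost is lower.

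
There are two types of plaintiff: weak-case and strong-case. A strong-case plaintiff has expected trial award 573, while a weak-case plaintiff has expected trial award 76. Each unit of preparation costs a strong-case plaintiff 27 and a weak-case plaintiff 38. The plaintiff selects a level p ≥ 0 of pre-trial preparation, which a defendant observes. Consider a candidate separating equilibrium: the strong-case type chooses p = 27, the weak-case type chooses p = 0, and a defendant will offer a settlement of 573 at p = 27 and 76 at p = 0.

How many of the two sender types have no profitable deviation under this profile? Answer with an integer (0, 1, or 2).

Weak-case type: stay at 0 → 76; mimic → 573 − 38 × 27 = -453. IC holds (76 ≥ -453).
Strong-case type: signal → 573 − 27 × 27 = -156; deviate to 0 → 76. IC fails (-156 < 76).
1 of 2 constraints hold, so this profile is not an equilibrium.

1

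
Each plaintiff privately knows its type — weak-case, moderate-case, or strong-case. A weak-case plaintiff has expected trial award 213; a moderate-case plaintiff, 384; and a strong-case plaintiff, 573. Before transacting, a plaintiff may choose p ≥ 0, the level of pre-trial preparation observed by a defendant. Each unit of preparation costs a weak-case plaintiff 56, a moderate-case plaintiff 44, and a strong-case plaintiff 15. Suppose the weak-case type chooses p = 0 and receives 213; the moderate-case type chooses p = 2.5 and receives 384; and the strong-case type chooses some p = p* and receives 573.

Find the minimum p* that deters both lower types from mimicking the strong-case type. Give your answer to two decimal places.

Moderate-case type (on-path payoff 384 − 44×2.5 = 274) won't mimic when 274 ≥ 573 − 44·p*, i.e. p* ≥ 6.80.
Weak-case type (on-path payoff 213) won't mimic when 213 ≥ 573 − 56·p*, i.e. p* ≥ 6.43.
Both must hold, so p* = max(6.43, 6.80) = 6.80. The moderate-case type's constraint binds.

6.80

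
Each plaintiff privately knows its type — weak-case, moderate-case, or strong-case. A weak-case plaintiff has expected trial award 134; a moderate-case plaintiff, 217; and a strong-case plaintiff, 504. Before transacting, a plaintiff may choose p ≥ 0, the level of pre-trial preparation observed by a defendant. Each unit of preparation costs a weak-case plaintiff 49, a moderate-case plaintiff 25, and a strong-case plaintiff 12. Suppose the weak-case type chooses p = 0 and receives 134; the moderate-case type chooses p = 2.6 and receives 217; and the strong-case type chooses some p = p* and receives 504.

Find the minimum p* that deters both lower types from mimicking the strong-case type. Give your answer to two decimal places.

Weak-case type (on-path payoff 134) won't mimic when 134 ≥ 504 − 49·p*, i.e. p* ≥ 7.55.
Moderate-case type (on-path payoff 217 − 25×2.6 = 152) won't mimic when 152 ≥ 504 − 25·p*, i.e. p* ≥ 14.08.
Both must hold, so p* = max(7.55, 14.08) = 14.08. The moderate-case type's constraint binds.

14.08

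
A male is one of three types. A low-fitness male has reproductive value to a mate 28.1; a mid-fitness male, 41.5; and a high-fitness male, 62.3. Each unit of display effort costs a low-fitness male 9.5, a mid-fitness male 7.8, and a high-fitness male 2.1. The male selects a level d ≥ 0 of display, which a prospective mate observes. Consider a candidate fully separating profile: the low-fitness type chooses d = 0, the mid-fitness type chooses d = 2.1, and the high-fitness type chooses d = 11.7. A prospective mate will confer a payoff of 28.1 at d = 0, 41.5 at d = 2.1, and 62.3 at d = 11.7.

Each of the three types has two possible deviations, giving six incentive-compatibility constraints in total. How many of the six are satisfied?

Mid-fitness (own payoff 41.5 − 7.8×2.1 = 25.12): to d=0 gives 28.1 → profitable ✗; to d=11.7 gives 62.3 − 7.8×11.7 = -28.96 → no gain ✓.
Low-fitness (own payoff 28.1): to d=2.1 gives 41.5 − 9.5×2.1 = 21.55 → no gain ✓; to d=11.7 gives 62.3 − 9.5×11.7 = -48.85 → no gain ✓.
High-fitness (own payoff 62.3 − 2.1×11.7 = 37.73): to d=0 gives 28.1 → no gain ✓; to d=2.1 gives 41.5 − 2.1×2.1 = 37.09 → no gain ✓.
5 of the 6 constraints hold; not an equilibrium.

5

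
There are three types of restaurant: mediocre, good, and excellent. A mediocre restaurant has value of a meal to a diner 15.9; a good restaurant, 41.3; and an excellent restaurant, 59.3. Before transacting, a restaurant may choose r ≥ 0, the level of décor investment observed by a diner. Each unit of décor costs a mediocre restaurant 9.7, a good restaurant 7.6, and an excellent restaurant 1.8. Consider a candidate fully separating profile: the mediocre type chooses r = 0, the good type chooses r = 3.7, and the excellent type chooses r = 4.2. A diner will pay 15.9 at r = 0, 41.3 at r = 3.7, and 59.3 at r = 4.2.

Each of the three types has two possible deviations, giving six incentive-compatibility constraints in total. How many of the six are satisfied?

3

Good (own payoff 41.3 − 7.6×3.7 = 13.18): to r=0 gives 15.9 → profitable ✗; to r=4.2 gives 59.3 − 7.6×4.2 = 27.38 → profitable ✗.
Mediocre (own payoff 15.9): to r=3.7 gives 41.3 − 9.7×3.7 = 5.41 → no gain ✓; to r=4.2 gives 59.3 − 9.7×4.2 = 18.56 → profitable ✗.
Excellent (own payoff 59.3 − 1.8×4.2 = 51.74): to r=0 gives 15.9 → no gain ✓; to r=3.7 gives 41.3 − 1.8×3.7 = 34.64 → no gain ✓.
3 of the 6 constraints hold; not an equilibrium.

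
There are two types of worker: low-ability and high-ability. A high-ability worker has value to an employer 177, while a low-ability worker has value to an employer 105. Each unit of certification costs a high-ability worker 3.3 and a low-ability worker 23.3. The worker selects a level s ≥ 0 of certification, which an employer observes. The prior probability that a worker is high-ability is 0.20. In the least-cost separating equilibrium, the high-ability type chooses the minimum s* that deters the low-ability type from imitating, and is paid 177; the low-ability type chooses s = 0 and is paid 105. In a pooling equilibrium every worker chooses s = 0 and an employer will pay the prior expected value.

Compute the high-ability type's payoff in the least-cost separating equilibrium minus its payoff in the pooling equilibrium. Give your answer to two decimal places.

Least-cost separating signal: s* solves 105 = 177 − 23.3·s*, so s* = (177 − 105)/23.3 ≈ 3.0901.
High-ability type's separating payoff: 177 − 3.3 × s* = 177 − 3.3 × (177 − 105)/23.3 = 177 − 237.6/23.3 ≈ 166.8026.
Pooling payoff: 0.20 × 177 + 0.80 × 105 = 119.4.
Difference: 166.8026 − 119.4 = 47.4026, i.e. 47.40 to two decimal places.
The high-ability type prefers to separate.

47.40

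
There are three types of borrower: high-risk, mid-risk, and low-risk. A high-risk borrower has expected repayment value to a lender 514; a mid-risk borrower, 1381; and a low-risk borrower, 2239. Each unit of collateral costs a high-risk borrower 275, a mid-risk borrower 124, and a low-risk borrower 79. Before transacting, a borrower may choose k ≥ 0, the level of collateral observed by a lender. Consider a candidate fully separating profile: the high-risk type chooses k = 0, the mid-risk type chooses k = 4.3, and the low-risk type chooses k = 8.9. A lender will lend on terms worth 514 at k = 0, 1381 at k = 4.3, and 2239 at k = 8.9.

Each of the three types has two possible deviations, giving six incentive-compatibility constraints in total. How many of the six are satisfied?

Low-risk (own payoff 2239 − 79×8.9 = 1535.9): to k=0 gives 514 → no gain ✓; to k=4.3 gives 1381 − 79×4.3 = 1041.3 → no gain ✓.
Mid-risk (own payoff 1381 − 124×4.3 = 847.8): to k=0 gives 514 → no gain ✓; to k=8.9 gives 2239 − 124×8.9 = 1135.4 → profitable ✗.
High-risk (own payoff 514): to k=4.3 gives 1381 − 275×4.3 = 198.5 → no gain ✓; to k=8.9 gives 2239 − 275×8.9 = -208.5 → no gain ✓.
5 of the 6 constraints hold; not an equilibrium.

5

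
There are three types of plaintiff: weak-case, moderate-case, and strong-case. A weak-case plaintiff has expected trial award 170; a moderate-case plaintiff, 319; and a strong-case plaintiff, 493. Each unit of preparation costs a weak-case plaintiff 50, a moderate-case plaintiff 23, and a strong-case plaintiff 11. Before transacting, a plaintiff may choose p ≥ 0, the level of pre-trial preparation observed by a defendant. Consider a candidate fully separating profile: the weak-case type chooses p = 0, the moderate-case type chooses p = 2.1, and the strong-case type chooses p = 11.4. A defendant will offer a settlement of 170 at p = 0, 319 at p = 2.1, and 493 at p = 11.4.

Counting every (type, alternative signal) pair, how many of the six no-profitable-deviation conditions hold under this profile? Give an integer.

Moderate-case (own payoff 319 − 23×2.1 = 270.7): to p=0 gives 170 → no gain ✓; to p=11.4 gives 493 − 23×11.4 = 230.8 → no gain ✓.
Weak-case (own payoff 170): to p=2.1 gives 319 − 50×2.1 = 214 → profitable ✗; to p=11.4 gives 493 − 50×11.4 = -77 → no gain ✓.
Strong-case (own payoff 493 − 11×11.4 = 367.6): to p=0 gives 170 → no gain ✓; to p=2.1 gives 319 − 11×2.1 = 295.9 → no gain ✓.
5 of the 6 constraints hold; not an equilibrium.

5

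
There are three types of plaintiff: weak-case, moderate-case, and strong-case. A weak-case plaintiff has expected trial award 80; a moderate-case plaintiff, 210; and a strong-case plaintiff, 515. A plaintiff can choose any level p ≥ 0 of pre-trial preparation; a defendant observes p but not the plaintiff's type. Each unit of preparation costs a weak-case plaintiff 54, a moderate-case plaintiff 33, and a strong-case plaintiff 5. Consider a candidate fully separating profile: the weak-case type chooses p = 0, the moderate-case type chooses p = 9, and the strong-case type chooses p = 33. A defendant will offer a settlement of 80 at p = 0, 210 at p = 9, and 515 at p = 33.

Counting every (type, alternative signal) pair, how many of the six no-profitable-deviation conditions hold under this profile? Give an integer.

Weak-case (own payoff 80): to p=9 gives 210 − 54×9 = -276 → no gain ✓; to p=33 gives 515 − 54×33 = -1267 → no gain ✓.
Strong-case (own payoff 515 − 5×33 = 350): to p=0 gives 80 → no gain ✓; to p=9 gives 210 − 5×9 = 165 → no gain ✓.
Moderate-case (own payoff 210 − 33×9 = -87): to p=0 gives 80 → profitable ✗; to p=33 gives 515 − 33×33 = -574 → no gain ✓.
5 of the 6 constraints hold; not an equilibrium.

5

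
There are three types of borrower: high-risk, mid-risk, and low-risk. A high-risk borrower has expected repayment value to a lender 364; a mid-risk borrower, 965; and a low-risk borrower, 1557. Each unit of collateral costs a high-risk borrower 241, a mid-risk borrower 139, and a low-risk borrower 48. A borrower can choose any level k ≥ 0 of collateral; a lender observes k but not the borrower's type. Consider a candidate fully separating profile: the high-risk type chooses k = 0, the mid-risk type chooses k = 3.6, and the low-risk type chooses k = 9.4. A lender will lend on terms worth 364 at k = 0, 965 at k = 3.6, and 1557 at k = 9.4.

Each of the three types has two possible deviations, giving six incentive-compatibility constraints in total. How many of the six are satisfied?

Mid-risk (own payoff 965 − 139×3.6 = 464.6): to k=0 gives 364 → no gain ✓; to k=9.4 gives 1557 − 139×9.4 = 250.4 → no gain ✓.
High-risk (own payoff 364): to k=3.6 gives 965 − 241×3.6 = 97.4 → no gain ✓; to k=9.4 gives 1557 − 241×9.4 = -708.4 → no gain ✓.
Low-risk (own payoff 1557 − 48×9.4 = 1105.8): to k=0 gives 364 → no gain ✓; to k=3.6 gives 965 − 48×3.6 = 792.2 → no gain ✓.
6 of the 6 constraints hold; this profile is a separating equilibrium.

6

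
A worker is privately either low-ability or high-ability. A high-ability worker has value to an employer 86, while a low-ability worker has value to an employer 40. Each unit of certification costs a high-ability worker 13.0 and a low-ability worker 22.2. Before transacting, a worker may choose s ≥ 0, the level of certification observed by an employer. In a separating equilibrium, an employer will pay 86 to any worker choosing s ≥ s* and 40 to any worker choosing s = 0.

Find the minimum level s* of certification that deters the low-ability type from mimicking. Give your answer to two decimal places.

A low-ability worker choosing s = 0 receives 40.
Imitating at s* instead would pay 86 at cost 22.2·s*, netting 86 − 22.2·s*.
Indifference: 40 = 86 − 22.2·s*, so s* = (86 − 40) / 22.2 ≈ 2.07.
This is the low-ability type's binding incentive-compatibility constraint; any s ≥ 2.07 sustains separation on that side.

2.07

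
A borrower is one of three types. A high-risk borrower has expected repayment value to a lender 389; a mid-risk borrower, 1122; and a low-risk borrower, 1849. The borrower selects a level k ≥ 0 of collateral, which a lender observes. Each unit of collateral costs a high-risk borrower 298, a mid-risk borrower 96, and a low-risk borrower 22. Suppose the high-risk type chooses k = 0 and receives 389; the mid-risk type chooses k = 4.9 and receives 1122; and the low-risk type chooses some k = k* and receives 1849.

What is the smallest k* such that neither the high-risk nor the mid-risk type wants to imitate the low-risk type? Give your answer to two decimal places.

12.47

Mid-risk type (on-path payoff 1122 − 96×4.9 = 651.6) won't mimic when 651.6 ≥ 1849 − 96·k*, i.e. k* ≥ 12.47.
High-risk type (on-path payoff 389) won't mimic when 389 ≥ 1849 − 298·k*, i.e. k* ≥ 4.90.
Both must hold, so k* = max(4.90, 12.47) = 12.47. The mid-risk type's constraint binds.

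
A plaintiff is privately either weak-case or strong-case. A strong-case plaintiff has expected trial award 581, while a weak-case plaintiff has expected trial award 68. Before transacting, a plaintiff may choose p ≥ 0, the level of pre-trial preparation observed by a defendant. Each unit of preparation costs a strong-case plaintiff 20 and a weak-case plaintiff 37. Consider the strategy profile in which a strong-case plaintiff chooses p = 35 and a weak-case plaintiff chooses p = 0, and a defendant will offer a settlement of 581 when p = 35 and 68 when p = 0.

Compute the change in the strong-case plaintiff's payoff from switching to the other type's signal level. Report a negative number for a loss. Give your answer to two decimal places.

187.00

Playing p = 35 the strong-case plaintiff receives 581 − 20 × 35 = -119.
Deviating to p = 0 yields 68 instead.
Gain from deviating: 68 − (-119) = 187.00.
The gain is positive, so the strong-case type's incentive-compatibility constraint is violated — this profile is not a separating equilibrium.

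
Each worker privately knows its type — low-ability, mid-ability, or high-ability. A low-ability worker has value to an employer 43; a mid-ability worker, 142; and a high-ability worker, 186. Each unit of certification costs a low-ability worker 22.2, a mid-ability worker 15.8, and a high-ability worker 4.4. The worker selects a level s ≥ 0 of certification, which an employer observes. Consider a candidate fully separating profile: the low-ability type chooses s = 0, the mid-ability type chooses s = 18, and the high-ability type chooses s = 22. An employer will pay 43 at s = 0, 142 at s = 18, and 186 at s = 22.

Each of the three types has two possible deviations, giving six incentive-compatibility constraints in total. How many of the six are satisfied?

Low-ability (own payoff 43): to s=18 gives 142 − 22.2×18 = -257.6 → no gain ✓; to s=22 gives 186 − 22.2×22 = -302.4 → no gain ✓.
Mid-ability (own payoff 142 − 15.8×18 = -142.4): to s=0 gives 43 → profitable ✗; to s=22 gives 186 − 15.8×22 = -161.6 → no gain ✓.
High-ability (own payoff 186 − 4.4×22 = 89.2): to s=0 gives 43 → no gain ✓; to s=18 gives 142 − 4.4×18 = 62.8 → no gain ✓.
5 of the 6 constraints hold; not an equilibrium.

5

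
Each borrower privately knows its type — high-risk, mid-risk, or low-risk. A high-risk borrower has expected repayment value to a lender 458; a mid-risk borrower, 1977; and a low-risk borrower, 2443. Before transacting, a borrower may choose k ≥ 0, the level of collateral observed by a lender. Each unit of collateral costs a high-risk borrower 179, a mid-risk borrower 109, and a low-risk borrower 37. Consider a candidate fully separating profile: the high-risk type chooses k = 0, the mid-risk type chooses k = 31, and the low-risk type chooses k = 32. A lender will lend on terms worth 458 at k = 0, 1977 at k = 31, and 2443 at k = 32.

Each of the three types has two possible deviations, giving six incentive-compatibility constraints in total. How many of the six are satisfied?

High-risk (own payoff 458): to k=31 gives 1977 − 179×31 = -3572 → no gain ✓; to k=32 gives 2443 − 179×32 = -3285 → no gain ✓.
Low-risk (own payoff 2443 − 37×32 = 1259): to k=0 gives 458 → no gain ✓; to k=31 gives 1977 − 37×31 = 830 → no gain ✓.
Mid-risk (own payoff 1977 − 109×31 = -1402): to k=0 gives 458 → profitable ✗; to k=32 gives 2443 − 109×32 = -1045 → profitable ✗.
4 of the 6 constraints hold; not an equilibrium.

4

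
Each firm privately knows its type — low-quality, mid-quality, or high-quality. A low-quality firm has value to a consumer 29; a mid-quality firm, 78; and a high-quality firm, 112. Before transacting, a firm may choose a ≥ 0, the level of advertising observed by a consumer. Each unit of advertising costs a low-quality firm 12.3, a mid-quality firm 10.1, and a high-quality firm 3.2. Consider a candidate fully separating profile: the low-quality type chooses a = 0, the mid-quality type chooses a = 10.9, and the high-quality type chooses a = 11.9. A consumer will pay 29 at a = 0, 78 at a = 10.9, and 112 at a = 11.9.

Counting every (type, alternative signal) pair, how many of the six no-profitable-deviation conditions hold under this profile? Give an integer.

4

Mid-quality (own payoff 78 − 10.1×10.9 = -32.09): to a=0 gives 29 → profitable ✗; to a=11.9 gives 112 − 10.1×11.9 = -8.19 → profitable ✗.
Low-quality (own payoff 29): to a=10.9 gives 78 − 12.3×10.9 = -56.07 → no gain ✓; to a=11.9 gives 112 − 12.3×11.9 = -34.37 → no gain ✓.
High-quality (own payoff 112 − 3.2×11.9 = 73.92): to a=0 gives 29 → no gain ✓; to a=10.9 gives 78 − 3.2×10.9 = 43.12 → no gain ✓.
4 of the 6 constraints hold; not an equilibrium.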